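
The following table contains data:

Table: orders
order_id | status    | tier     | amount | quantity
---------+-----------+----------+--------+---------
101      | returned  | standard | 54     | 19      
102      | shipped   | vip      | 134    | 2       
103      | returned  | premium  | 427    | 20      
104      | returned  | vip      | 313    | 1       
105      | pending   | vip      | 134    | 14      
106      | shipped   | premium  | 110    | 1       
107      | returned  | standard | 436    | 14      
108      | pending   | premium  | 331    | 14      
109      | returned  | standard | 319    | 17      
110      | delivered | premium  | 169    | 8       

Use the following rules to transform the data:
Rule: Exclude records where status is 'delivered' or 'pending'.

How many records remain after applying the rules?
7

Step 1: Count records to exclude
  - 1 (delivered) + 2 (pending) = 3 records
Step 2: Total records: 10
Step 3: Remaining = 10 - 3 = 7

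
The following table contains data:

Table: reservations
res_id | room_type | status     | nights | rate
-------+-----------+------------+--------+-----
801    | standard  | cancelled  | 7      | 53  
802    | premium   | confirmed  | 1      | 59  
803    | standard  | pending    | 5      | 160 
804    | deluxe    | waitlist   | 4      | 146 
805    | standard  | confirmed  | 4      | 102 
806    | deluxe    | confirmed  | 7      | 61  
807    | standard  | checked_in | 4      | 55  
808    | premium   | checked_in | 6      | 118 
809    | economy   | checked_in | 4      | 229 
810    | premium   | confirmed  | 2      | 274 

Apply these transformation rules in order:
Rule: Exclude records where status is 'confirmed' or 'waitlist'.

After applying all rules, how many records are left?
5

Step 1: Count records to exclude
  - 4 (confirmed) + 1 (waitlist) = 5 records
Step 2: Total records: 10
Step 3: Remaining = 10 - 5 = 5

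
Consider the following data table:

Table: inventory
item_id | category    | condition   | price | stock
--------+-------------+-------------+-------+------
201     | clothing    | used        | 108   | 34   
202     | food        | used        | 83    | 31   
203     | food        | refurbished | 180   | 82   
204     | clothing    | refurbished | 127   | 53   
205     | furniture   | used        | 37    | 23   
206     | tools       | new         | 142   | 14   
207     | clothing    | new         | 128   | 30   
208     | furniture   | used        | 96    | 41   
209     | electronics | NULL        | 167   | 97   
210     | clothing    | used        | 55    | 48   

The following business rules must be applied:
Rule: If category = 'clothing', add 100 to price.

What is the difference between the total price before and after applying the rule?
400

Step 1: Original sum of price = 1123
Step 2: 4 records have category = 'clothing'
Step 3: Each affected record changes by 100
Step 4: Total change = 4 × 100 = 400
Step 5: New sum = 1123 + 400 = 1523
Step 6: Difference = |1523 - 1123| = 400
        (Sum increased by 400)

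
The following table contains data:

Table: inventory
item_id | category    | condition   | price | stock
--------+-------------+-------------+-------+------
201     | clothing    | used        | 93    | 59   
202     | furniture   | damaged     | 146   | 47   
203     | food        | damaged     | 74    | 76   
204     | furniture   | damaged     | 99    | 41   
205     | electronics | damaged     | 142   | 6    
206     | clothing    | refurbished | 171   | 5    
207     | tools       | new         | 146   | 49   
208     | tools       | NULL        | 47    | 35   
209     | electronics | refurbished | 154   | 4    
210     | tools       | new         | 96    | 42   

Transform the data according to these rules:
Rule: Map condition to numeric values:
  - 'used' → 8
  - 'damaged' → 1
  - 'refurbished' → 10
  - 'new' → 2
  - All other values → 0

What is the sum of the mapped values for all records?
36

Step 1: Apply mapping to each record
Step 2: Count by status:
  'used': 1 records × 8 = 8
  'damaged': 4 records × 1 = 4
  'refurbished': 2 records × 10 = 20
  'new': 2 records × 2 = 4
Step 3: Sum all mapped values = 36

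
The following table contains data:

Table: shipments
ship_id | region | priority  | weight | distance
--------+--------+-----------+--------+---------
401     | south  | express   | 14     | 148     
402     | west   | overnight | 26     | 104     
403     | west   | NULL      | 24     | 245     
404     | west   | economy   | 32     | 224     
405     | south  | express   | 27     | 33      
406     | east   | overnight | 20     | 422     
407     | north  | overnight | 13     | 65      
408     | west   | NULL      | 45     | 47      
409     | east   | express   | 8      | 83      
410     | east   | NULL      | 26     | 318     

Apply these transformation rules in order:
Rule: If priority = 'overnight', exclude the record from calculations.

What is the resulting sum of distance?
1098

Step 1: Identify records where priority = 'overnight'
Step 2: The excluded records sum to 591
Step 3: Original total distance = 1689
Step 4: Remaining total = 1689 - 591 = 1098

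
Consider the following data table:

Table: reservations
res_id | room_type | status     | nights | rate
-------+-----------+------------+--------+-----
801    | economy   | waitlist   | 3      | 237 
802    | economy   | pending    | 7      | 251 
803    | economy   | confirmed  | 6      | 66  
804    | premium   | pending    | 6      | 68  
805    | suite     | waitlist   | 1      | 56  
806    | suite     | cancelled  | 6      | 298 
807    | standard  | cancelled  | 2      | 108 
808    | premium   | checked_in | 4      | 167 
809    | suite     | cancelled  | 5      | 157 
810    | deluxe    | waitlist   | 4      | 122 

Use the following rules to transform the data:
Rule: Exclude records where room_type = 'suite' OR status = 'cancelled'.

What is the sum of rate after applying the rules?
911

Step 1: Find records where room_type = 'suite' OR status = 'cancelled'
Step 2: 4 records match, summing to 619
Step 3: Original sum: 1530
Step 4: Remaining sum = 1530 - 619 = 911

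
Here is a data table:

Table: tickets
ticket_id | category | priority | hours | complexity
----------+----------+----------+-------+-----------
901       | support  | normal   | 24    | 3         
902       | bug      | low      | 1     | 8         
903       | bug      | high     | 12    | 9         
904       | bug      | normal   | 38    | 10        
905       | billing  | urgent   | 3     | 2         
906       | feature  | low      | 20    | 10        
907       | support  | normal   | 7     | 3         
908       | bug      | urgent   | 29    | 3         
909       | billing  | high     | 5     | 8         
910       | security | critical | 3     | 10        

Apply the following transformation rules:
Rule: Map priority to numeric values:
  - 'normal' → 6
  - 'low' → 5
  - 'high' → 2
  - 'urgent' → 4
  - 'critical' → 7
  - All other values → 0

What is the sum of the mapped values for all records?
47

Step 1: Apply mapping to each record
Step 2: Count by status:
  'normal': 3 records × 6 = 18
  'low': 2 records × 5 = 10
  'high': 2 records × 2 = 4
  'urgent': 2 records × 4 = 8
  'critical': 1 records × 7 = 7
Step 3: Sum all mapped values = 47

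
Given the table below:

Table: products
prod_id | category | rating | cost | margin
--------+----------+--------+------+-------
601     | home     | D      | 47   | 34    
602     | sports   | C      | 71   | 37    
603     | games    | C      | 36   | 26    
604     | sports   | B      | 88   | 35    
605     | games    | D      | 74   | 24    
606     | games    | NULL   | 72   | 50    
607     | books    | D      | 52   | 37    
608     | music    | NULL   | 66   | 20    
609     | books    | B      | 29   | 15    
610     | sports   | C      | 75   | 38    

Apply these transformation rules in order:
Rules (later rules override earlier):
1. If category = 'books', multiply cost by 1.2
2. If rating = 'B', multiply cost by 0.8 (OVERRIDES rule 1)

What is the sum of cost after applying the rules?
597.0

Step 1: Rule 2 takes priority for records with rating = 'B'
  - 2 records: 117 × 0.8 = 93.6
Step 2: Rule 1 applies to remaining records with category = 'books'
  - 1 records: 52 × 1.2 = 62.4
Step 3: Other records unchanged: 441
Step 4: Final sum = 93.6 + 62.4 + 441 = 597.0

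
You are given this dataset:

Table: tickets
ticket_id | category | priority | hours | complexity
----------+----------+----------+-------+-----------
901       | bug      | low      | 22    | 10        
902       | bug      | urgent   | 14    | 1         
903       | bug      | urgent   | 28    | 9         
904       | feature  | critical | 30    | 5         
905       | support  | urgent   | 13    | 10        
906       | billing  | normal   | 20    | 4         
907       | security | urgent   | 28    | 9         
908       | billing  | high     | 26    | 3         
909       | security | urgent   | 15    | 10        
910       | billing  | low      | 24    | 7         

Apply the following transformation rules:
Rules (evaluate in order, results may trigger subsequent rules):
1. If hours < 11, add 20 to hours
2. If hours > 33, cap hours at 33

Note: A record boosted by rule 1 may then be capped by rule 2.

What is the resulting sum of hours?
220

Step 1: Apply rule 1 to records with hours < 11
  - 0 records get bonus of 20
  - Of these, 0 records then exceed 33 and get capped
Step 2: Apply rule 2 to records with hours > 33
  - 0 records (original) are capped
Step 3: Calculate final sum = 220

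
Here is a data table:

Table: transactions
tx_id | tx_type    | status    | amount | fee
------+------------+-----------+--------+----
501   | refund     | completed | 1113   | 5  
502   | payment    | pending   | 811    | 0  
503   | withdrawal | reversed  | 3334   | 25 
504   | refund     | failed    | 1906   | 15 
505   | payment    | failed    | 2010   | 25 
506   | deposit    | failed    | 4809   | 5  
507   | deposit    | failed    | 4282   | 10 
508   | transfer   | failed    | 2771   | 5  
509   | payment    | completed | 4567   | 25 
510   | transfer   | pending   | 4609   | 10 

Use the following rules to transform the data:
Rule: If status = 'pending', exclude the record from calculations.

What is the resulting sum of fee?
115

Step 1: Identify records where status = 'pending'
Step 2: The excluded records sum to 10
Step 3: Original total fee = 125
Step 4: Remaining total = 125 - 10 = 115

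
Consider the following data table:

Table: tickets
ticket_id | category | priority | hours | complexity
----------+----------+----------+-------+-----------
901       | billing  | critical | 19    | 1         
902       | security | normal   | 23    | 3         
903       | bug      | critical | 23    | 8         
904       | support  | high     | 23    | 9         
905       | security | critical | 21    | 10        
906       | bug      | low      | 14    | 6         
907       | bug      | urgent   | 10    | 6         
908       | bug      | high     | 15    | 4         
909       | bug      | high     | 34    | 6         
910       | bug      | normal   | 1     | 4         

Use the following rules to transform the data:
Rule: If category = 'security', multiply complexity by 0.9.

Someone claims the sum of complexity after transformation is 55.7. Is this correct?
Yes, the result is correct.

Step 1: Calculate the correct sum after transformation
Step 2: Apply multiplier 0.9 to records where category = 'security'
Step 3: Correct result = 55.7
Step 4: Claimed result = 55.7
Step 5: 55.7 = 55.7 ✓
Conclusion: The claimed result is correct.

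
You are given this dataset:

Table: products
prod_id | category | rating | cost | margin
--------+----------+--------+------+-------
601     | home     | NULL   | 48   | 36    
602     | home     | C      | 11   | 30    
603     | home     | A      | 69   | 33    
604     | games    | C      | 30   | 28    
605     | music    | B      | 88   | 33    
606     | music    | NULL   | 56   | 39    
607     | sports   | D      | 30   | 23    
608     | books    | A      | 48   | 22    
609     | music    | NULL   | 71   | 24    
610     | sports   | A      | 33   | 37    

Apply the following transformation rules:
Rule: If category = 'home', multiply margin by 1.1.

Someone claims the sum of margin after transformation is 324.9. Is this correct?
No, the correct result is 314.9.

Step 1: Calculate the correct sum after transformation
Step 2: Apply multiplier 1.1 to records where category = 'home'
Step 3: Correct result = 314.9
Step 4: Claimed result = 324.9
Step 5: 314.9 ≠ 324.9
Conclusion: The claimed result is incorrect. The correct answer is 314.9.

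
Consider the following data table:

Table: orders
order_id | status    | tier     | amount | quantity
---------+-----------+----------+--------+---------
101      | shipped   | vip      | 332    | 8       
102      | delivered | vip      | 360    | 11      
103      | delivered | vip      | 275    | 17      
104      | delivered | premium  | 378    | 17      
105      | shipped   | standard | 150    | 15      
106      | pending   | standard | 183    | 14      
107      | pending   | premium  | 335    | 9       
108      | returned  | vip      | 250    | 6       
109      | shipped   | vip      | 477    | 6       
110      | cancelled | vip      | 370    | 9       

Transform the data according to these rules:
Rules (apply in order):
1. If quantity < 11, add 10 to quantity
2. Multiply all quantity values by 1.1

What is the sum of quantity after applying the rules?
178.2

Step 1: Apply Rule 1 - Add 10 to records with quantity < 11
  - 5 records affected: 38 + (5 × 10) = 88
  - Unaffected records: 74
  - Sum after Rule 1: 162
Step 2: Apply Rule 2 - Multiply all by 1.1
  - 162 × 1.1 = 178.2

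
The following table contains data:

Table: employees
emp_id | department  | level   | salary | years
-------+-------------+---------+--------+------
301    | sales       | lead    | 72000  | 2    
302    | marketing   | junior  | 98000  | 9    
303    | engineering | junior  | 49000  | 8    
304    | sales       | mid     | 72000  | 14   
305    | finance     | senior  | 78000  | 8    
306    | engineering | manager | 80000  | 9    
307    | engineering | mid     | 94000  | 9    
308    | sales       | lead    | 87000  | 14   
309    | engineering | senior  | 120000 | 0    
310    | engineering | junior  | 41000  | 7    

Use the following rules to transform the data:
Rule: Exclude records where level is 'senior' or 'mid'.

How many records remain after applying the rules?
6

Step 1: Count records to exclude
  - 2 (senior) + 2 (mid) = 4 records
Step 2: Total records: 10
Step 3: Remaining = 10 - 4 = 6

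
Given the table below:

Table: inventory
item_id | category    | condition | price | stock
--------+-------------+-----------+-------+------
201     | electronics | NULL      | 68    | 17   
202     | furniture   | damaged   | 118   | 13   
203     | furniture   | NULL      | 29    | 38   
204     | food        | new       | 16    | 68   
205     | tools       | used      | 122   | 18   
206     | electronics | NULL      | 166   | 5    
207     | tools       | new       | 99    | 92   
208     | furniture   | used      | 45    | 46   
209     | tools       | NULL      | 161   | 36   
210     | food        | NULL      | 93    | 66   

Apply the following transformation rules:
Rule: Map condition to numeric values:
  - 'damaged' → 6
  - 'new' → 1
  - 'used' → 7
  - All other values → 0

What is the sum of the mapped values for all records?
22

Step 1: Apply mapping to each record
Step 2: Count by status:
  'damaged': 1 records × 6 = 6
  'new': 2 records × 1 = 2
  'used': 2 records × 7 = 14
Step 3: Sum all mapped values = 22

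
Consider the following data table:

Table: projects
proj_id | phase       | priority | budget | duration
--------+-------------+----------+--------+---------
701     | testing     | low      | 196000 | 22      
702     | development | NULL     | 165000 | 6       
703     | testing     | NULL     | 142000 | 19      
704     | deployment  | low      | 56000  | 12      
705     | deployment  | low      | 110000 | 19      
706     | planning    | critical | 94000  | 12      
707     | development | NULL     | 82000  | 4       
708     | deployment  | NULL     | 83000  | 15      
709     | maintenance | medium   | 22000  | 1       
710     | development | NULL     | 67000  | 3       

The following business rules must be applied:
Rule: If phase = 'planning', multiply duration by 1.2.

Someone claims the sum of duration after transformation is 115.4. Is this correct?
Yes, the result is correct.

Step 1: Calculate the correct sum after transformation
Step 2: Apply multiplier 1.2 to records where phase = 'planning'
Step 3: Correct result = 115.4
Step 4: Claimed result = 115.4
Step 5: 115.4 = 115.4 ✓
Conclusion: The claimed result is correct.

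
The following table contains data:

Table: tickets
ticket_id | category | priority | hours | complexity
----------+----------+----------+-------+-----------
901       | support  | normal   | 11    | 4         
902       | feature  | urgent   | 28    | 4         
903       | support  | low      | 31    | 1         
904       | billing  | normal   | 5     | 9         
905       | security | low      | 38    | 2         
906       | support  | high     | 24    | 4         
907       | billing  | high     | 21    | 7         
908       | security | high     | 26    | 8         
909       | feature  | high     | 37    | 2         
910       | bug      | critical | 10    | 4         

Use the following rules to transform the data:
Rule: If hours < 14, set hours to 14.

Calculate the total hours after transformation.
247

Step 1: 3 records have hours < 14
Step 2: These records originally summed to 26
Step 3: After setting to minimum: 3 × 14 = 42
Step 4: Unaffected records sum: 205
Step 5: Final sum = 42 + 205 = 247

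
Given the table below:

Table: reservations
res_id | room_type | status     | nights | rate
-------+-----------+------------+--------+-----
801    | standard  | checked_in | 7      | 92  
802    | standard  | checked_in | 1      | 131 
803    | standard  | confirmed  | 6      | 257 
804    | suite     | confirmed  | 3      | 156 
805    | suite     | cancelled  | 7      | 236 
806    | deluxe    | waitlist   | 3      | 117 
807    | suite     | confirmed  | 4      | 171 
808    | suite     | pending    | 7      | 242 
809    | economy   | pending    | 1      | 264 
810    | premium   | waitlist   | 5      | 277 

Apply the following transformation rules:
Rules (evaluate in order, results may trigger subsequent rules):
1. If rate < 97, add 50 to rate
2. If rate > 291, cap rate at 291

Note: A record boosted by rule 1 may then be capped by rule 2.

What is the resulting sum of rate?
1993

Step 1: Apply rule 1 to records with rate < 97
  - 1 records get bonus of 50
  - Of these, 0 records then exceed 291 and get capped
Step 2: Apply rule 2 to records with rate > 291
  - 0 records (original) are capped
Step 3: Calculate final sum = 1993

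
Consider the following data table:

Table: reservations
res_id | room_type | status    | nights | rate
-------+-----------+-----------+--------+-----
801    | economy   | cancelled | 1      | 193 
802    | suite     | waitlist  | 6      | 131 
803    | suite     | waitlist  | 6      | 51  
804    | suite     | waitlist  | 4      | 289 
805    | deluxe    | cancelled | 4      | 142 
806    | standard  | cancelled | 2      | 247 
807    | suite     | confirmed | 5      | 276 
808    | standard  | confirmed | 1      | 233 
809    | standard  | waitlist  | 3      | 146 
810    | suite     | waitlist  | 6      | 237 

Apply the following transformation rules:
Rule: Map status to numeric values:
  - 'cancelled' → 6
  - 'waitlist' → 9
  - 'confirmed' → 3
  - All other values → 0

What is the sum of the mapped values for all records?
69

Step 1: Apply mapping to each record
Step 2: Count by status:
  'cancelled': 3 records × 6 = 18
  'waitlist': 5 records × 9 = 45
  'confirmed': 2 records × 3 = 6
Step 3: Sum all mapped values = 69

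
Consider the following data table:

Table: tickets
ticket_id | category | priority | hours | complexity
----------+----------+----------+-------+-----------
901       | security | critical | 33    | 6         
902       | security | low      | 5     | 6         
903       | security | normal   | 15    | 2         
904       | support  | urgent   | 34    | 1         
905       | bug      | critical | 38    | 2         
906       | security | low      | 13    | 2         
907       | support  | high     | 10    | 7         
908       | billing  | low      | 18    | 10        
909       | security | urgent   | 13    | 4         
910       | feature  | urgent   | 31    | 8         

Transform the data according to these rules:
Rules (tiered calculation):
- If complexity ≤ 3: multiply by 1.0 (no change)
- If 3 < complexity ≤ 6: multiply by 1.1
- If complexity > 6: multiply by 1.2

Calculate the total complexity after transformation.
54.6

Step 1: Tier 1 (complexity ≤ 3): 4 records, sum = 7 × 1.0 = 7.0
Step 2: Tier 2 (3 < complexity ≤ 6): 3 records, sum = 16 × 1.1 = 17.6
Step 3: Tier 3 (complexity > 6): 3 records, sum = 25 × 1.2 = 30.0
Step 4: Final sum = 7.0 + 17.6 + 30.0 = 54.6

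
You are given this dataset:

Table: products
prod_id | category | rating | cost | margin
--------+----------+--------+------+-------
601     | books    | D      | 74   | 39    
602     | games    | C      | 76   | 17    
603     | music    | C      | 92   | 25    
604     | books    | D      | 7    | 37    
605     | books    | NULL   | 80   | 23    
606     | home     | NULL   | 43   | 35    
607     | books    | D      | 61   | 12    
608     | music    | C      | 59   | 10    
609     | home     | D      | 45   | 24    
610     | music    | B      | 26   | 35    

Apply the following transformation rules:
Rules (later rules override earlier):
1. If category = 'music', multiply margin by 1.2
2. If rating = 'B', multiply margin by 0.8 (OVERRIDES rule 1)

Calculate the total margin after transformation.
257.0

Step 1: Rule 2 takes priority for records with rating = 'B'
  - 1 records: 35 × 0.8 = 28.0
Step 2: Rule 1 applies to remaining records with category = 'music'
  - 2 records: 35 × 1.2 = 42.0
Step 3: Other records unchanged: 187
Step 4: Final sum = 28.0 + 42.0 + 187 = 257.0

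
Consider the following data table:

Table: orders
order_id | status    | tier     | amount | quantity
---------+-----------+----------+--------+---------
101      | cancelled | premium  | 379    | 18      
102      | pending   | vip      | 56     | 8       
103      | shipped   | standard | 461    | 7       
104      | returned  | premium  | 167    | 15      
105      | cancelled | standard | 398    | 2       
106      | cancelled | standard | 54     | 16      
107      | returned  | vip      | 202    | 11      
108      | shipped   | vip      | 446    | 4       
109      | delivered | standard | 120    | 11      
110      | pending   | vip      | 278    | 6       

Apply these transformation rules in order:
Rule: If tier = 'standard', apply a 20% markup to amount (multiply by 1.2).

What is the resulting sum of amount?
2767.6

Step 1: Records with tier = 'standard' have total amount = 1033
Step 2: Apply multiplier: 1033 × 1.2 = 1239.6
Step 3: Other records total: 1528
Step 4: Final sum = 1239.6 + 1528 = 2767.6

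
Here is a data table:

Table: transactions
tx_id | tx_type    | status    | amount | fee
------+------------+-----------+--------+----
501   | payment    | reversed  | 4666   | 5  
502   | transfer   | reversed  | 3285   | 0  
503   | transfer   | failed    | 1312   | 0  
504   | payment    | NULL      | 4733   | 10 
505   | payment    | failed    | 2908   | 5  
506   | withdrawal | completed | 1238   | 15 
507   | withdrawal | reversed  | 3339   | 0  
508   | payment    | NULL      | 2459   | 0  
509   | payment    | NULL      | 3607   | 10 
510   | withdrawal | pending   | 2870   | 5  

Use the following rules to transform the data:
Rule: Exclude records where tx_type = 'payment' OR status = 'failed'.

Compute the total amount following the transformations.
10732

Step 1: Find records where tx_type = 'payment' OR status = 'failed'
Step 2: 6 records match, summing to 19685
Step 3: Original sum: 30417
Step 4: Remaining sum = 30417 - 19685 = 10732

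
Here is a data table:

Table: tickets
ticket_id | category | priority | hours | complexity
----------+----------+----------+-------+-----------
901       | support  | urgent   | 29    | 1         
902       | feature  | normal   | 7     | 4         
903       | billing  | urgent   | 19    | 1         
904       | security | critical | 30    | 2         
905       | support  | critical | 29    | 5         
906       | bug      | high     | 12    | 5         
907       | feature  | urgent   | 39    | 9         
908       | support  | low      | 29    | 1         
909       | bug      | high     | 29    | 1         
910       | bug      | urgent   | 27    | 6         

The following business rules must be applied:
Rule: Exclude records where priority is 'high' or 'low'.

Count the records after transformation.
7

Step 1: Count records to exclude
  - 2 (high) + 1 (low) = 3 records
Step 2: Total records: 10
Step 3: Remaining = 10 - 3 = 7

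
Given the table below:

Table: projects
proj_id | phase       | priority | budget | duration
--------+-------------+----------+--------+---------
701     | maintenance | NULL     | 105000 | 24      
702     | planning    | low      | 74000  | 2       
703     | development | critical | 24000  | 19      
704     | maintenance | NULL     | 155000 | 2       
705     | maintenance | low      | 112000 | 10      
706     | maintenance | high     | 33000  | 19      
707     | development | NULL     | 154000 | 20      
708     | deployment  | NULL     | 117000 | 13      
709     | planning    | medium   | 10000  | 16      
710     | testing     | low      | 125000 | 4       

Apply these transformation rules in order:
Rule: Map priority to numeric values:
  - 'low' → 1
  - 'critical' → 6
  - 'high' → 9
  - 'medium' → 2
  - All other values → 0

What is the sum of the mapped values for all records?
20

Step 1: Apply mapping to each record
Step 2: Count by status:
  'low': 3 records × 1 = 3
  'critical': 1 records × 6 = 6
  'high': 1 records × 9 = 9
  'medium': 1 records × 2 = 2
Step 3: Sum all mapped values = 20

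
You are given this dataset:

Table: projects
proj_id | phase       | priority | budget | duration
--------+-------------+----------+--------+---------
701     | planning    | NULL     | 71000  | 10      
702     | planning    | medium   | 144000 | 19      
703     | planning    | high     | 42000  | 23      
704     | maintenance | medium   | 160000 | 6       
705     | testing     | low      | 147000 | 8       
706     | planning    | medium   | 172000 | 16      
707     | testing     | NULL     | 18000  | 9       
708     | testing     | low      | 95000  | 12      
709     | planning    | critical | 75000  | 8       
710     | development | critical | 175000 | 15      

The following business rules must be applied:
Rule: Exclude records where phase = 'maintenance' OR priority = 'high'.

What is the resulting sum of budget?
897000

Step 1: Find records where phase = 'maintenance' OR priority = 'high'
Step 2: 2 records match, summing to 202000
Step 3: Original sum: 1099000
Step 4: Remaining sum = 1099000 - 202000 = 897000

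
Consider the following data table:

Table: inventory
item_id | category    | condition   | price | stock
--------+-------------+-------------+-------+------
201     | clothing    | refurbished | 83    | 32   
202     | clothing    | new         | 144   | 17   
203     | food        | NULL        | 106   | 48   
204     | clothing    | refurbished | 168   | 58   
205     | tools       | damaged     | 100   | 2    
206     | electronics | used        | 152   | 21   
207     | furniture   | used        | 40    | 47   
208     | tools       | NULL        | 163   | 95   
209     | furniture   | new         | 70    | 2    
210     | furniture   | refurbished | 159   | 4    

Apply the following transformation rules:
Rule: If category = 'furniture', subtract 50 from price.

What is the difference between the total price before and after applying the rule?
150

Step 1: Original sum of price = 1185
Step 2: 3 records have category = 'furniture'
Step 3: Each affected record changes by -50
Step 4: Total change = 3 × -50 = -150
Step 5: New sum = 1185 + -150 = 1035
Step 6: Difference = |1035 - 1185| = 150
        (Sum decreased by 150)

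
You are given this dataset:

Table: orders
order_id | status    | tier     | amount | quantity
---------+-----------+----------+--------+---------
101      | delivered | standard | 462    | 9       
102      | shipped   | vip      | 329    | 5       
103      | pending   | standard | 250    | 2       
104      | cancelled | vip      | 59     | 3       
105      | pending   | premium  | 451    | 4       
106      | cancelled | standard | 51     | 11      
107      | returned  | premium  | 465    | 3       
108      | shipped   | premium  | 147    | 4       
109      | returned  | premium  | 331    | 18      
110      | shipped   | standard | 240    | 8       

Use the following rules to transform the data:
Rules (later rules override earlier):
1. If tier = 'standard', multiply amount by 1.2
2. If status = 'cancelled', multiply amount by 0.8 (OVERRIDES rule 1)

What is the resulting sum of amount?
2953.4

Step 1: Rule 2 takes priority for records with status = 'cancelled'
  - 2 records: 110 × 0.8 = 88.0
Step 2: Rule 1 applies to remaining records with tier = 'standard'
  - 3 records: 952 × 1.2 = 1142.4
Step 3: Other records unchanged: 1723
Step 4: Final sum = 88.0 + 1142.4 + 1723 = 2953.4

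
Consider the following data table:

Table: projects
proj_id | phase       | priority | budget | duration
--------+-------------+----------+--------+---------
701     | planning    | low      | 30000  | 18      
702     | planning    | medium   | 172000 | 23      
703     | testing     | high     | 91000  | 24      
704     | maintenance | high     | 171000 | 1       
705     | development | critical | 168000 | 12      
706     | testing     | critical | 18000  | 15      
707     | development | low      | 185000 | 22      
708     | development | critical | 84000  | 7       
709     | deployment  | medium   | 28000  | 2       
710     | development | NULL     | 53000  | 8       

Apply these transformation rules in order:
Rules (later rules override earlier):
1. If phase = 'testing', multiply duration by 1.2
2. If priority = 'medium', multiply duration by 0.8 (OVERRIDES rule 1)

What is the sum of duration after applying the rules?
134.8

Step 1: Rule 2 takes priority for records with priority = 'medium'
  - 2 records: 25 × 0.8 = 20.0
Step 2: Rule 1 applies to remaining records with phase = 'testing'
  - 2 records: 39 × 1.2 = 46.8
Step 3: Other records unchanged: 68
Step 4: Final sum = 20.0 + 46.8 + 68 = 134.8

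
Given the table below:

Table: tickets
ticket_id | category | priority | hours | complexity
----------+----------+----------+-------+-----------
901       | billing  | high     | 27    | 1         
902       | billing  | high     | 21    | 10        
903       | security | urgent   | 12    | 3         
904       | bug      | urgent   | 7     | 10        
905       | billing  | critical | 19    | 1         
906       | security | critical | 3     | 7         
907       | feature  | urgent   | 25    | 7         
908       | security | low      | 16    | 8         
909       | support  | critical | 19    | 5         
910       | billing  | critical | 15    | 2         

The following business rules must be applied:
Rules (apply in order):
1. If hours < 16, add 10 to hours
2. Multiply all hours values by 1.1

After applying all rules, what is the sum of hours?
224.4

Step 1: Apply Rule 1 - Add 10 to records with hours < 16
  - 4 records affected: 37 + (4 × 10) = 77
  - Unaffected records: 127
  - Sum after Rule 1: 204
Step 2: Apply Rule 2 - Multiply all by 1.1
  - 204 × 1.1 = 224.4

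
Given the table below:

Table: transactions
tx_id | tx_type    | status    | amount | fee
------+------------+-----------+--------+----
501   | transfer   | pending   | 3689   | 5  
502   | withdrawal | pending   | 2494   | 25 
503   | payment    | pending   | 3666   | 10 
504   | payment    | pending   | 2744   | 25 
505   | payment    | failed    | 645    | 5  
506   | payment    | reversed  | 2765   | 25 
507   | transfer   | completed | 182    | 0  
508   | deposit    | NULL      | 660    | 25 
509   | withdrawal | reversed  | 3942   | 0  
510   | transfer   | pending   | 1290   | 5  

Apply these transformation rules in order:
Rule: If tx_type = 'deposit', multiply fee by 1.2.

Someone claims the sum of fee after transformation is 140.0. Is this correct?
No, the correct result is 130.0.

Step 1: Calculate the correct sum after transformation
Step 2: Apply multiplier 1.2 to records where tx_type = 'deposit'
Step 3: Correct result = 130.0
Step 4: Claimed result = 140.0
Step 5: 130.0 ≠ 140.0
Conclusion: The claimed result is incorrect. The correct answer is 130.0.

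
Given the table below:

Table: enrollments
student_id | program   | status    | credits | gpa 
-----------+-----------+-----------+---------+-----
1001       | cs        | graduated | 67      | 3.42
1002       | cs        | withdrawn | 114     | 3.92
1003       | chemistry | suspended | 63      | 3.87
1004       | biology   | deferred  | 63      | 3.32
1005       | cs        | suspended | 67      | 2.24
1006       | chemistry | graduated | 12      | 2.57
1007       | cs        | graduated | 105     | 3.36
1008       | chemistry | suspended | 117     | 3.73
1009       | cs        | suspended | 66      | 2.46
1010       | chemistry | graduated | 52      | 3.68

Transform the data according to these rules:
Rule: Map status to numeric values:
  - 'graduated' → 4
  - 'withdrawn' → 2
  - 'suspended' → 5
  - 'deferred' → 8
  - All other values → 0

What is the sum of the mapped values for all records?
46

Step 1: Apply mapping to each record
Step 2: Count by status:
  'graduated': 4 records × 4 = 16
  'withdrawn': 1 records × 2 = 2
  'suspended': 4 records × 5 = 20
  'deferred': 1 records × 8 = 8
Step 3: Sum all mapped values = 46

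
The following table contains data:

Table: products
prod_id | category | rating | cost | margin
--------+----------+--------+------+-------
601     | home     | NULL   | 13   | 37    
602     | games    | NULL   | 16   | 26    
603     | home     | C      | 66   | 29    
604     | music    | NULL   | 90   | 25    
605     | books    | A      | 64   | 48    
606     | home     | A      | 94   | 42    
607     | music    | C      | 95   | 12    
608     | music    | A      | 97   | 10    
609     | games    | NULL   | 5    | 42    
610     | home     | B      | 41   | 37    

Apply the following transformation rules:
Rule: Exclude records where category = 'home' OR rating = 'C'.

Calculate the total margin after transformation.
151

Step 1: Find records where category = 'home' OR rating = 'C'
Step 2: 5 records match, summing to 157
Step 3: Original sum: 308
Step 4: Remaining sum = 308 - 157 = 151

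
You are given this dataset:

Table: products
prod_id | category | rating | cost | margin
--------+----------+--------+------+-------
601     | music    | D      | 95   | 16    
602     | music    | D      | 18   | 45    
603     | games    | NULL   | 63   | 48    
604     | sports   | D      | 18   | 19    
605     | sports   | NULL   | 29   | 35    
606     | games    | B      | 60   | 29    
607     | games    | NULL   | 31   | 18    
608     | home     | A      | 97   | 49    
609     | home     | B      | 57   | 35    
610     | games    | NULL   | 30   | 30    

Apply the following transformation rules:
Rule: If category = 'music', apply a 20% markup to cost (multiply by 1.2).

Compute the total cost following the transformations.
520.6

Step 1: Records with category = 'music' have total cost = 113
Step 2: Apply multiplier: 113 × 1.2 = 135.6
Step 3: Other records total: 385
Step 4: Final sum = 135.6 + 385 = 520.6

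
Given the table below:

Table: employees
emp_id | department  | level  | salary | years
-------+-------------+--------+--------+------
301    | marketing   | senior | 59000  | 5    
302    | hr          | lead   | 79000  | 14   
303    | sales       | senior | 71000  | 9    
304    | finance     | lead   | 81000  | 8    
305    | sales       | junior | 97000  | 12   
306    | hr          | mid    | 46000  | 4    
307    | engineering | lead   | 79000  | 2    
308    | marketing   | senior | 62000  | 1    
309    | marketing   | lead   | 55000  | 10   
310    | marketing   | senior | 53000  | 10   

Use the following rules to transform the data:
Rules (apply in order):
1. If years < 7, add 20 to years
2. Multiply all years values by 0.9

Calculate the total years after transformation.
139.5

Step 1: Apply Rule 1 - Add 20 to records with years < 7
  - 4 records affected: 12 + (4 × 20) = 92
  - Unaffected records: 63
  - Sum after Rule 1: 155
Step 2: Apply Rule 2 - Multiply all by 0.9
  - 155 × 0.9 = 139.5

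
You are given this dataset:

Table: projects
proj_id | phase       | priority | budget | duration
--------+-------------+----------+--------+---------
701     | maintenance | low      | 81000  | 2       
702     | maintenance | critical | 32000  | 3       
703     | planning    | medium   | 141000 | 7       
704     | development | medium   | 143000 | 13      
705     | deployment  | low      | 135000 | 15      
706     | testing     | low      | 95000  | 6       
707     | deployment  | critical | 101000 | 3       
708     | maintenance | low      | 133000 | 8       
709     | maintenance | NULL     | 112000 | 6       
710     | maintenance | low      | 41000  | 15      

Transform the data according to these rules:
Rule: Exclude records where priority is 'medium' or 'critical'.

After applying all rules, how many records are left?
6

Step 1: Count records to exclude
  - 2 (medium) + 2 (critical) = 4 records
Step 2: Total records: 10
Step 3: Remaining = 10 - 4 = 6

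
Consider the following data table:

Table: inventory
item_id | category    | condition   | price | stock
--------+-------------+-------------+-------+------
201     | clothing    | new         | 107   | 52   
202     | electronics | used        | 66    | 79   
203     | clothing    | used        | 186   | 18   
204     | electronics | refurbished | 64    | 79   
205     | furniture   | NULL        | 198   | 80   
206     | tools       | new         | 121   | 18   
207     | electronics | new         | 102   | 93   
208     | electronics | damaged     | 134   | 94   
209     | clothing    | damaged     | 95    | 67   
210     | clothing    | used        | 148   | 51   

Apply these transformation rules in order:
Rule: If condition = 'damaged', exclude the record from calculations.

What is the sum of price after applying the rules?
992

Step 1: Identify records where condition = 'damaged'
Step 2: The excluded records sum to 229
Step 3: Original total price = 1221
Step 4: Remaining total = 1221 - 229 = 992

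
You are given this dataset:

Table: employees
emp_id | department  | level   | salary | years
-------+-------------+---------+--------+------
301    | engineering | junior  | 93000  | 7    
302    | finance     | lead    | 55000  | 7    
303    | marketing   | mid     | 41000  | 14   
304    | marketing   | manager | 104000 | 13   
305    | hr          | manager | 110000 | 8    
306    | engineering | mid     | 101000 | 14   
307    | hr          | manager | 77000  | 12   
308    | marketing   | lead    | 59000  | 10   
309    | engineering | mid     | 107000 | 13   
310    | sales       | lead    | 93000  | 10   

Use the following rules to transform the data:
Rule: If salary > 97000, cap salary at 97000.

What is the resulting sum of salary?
806000

Step 1: 4 records have salary > 97000
Step 2: These records originally summed to 422000
Step 3: After capping: 4 × 97000 = 388000
Step 4: Unaffected records sum: 418000
Step 5: Final sum = 388000 + 418000 = 806000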